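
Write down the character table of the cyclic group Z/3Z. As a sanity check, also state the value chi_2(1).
Character table of Z/3Z (irreps indexed chi_0,...,chi_2 with chi_k(m) = zeta_3^(k*m), zeta_3 = exp(2*pi*i/3)):
  irrep \ class  {0} (size 1)  {1} (size 1)    {2} (size 1)  
  chi_0          1             1               1             
  chi_1          1             exp(2*I*pi/3)   exp(-2*I*pi/3)
  chi_2          1             exp(-2*I*pi/3)  exp(2*I*pi/3) 

Spot check: chi_2(1) = zeta_3^(2*1) = zeta_3^2 = exp(-2*I*pi/3).

Working: Z/3Z is abelian, so all 3 irreducible complex representations are 1-dimensional. They are given by chi_k(m) = zeta_3^(k*m) for k = 0,...,2. Row orthogonality: sum_m chi_k(m) conj(chi_l(m)) = 3 * [k = l].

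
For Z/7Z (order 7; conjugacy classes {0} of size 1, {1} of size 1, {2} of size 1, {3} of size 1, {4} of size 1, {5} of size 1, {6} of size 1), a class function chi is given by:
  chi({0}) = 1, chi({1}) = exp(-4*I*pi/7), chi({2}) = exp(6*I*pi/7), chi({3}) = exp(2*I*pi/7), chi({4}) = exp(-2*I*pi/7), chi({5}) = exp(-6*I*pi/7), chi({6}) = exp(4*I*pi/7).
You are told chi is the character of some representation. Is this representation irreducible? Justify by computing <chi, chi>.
Irreducible: <chi, chi> = 1.

Working: <chi, chi> = (1/|G|) sum_C |C| * |chi(C)|^2 = (1/7)[1*|1|^2 + 1*|exp(-4*I*pi/7)|^2 + 1*|exp(6*I*pi/7)|^2 + 1*|exp(2*I*pi/7)|^2 + 1*|exp(-2*I*pi/7)|^2 + 1*|exp(-6*I*pi/7)|^2 + 1*|exp(4*I*pi/7)|^2]
  = (1/7)[(1) + (1) + (1) + (1) + (1) + (1) + (1)] = 7/7 = 1.
(Exp terms are combined using exp(i*s)*conj(exp(i*t)) = exp(i*(s-t)), and sums of them are collapsed using the identity that for every m > 1 the m distinct m-th roots of unity sum to 0, e.g. 1 + exp(2*I*pi/3) + exp(-2*I*pi/3) = 0.)
A character is irreducible iff <chi, chi> = 1, so this representation is irreducible.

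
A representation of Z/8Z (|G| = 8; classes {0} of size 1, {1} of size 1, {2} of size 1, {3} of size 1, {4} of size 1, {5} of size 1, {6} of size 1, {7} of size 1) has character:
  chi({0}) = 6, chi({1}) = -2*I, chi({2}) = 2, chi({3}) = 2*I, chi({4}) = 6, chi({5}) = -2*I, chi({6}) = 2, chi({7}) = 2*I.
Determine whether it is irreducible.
Not irreducible (reducible): <chi, chi> = 12 > 1.

Proof sketch: <chi, chi> = (1/|G|) sum_C |C| * |chi(C)|^2 = (1/8)[1*|6|^2 + 1*|-2*I|^2 + 1*|2|^2 + 1*|2*I|^2 + 1*|6|^2 + 1*|-2*I|^2 + 1*|2|^2 + 1*|2*I|^2]
  = (1/8)[(36) + (4) + (4) + (4) + (36) + (4) + (4) + (4)] = 96/8 = 12.
(Exp terms are combined using exp(i*s)*conj(exp(i*t)) = exp(i*(s-t)), and sums of them are collapsed using the identity that for every m > 1 the m distinct m-th roots of unity sum to 0, e.g. 1 + exp(2*I*pi/3) + exp(-2*I*pi/3) = 0.)
A character is irreducible iff <chi, chi> = 1, so this representation is reducible.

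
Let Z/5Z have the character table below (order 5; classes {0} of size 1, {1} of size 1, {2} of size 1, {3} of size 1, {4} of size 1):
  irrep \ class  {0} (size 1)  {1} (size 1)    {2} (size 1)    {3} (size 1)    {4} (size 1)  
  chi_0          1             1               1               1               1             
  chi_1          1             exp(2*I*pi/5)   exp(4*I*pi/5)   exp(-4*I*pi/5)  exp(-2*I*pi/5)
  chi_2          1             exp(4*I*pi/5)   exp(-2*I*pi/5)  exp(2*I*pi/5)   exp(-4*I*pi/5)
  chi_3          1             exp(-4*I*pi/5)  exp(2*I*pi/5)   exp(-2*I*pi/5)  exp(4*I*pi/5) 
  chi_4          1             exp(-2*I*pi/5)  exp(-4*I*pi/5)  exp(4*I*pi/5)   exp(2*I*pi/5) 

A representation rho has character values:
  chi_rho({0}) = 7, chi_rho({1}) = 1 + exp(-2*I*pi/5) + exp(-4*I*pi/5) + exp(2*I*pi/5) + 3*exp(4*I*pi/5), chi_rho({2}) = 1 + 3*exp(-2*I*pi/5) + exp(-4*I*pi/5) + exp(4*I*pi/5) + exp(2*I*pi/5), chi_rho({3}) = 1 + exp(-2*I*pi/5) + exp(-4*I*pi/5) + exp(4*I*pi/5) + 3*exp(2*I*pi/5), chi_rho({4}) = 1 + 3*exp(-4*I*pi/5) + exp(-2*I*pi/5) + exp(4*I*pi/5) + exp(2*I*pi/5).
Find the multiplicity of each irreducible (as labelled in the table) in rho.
Multiplicities: chi_0: 1, chi_1: 1, chi_2: 3, chi_3: 1, chi_4: 1.

Derivation: Use <chi_rho, chi> = (1/|G|) sum_C |C| * chi_rho(C) * conj(chi(C)) with |G| = 5 for each irreducible chi in the table:
  <chi_rho, chi_0> = (1/5)[1*(7)*conj(1) + 1*(1 + exp(-2*I*pi/5) + exp(-4*I*pi/5) + exp(2*I*pi/5) + 3*exp(4*I*pi/5))*conj(1) + 1*(1 + 3*exp(-2*I*pi/5) + exp(-4*I*pi/5) + exp(4*I*pi/5) + exp(2*I*pi/5))*conj(1) + 1*(1 + exp(-2*I*pi/5) + exp(-4*I*pi/5) + exp(4*I*pi/5) + 3*exp(2*I*pi/5))*conj(1) + 1*(1 + 3*exp(-4*I*pi/5) + exp(-2*I*pi/5) + exp(4*I*pi/5) + exp(2*I*pi/5))*conj(1)]
      = (1/5)[(7) + (1 + exp(-2*I*pi/5) + exp(-4*I*pi/5) + exp(2*I*pi/5) + 3*exp(4*I*pi/5)) + (1 + 3*exp(-2*I*pi/5) + exp(-4*I*pi/5) + exp(4*I*pi/5) + exp(2*I*pi/5)) + (1 + exp(-2*I*pi/5) + exp(-4*I*pi/5) + exp(4*I*pi/5) + 3*exp(2*I*pi/5)) + (1 + 3*exp(-4*I*pi/5) + exp(-2*I*pi/5) + exp(4*I*pi/5) + exp(2*I*pi/5))] = 5/5 = 1
  <chi_rho, chi_1> = (1/5)[1*(7)*conj(1) + 1*(1 + exp(-2*I*pi/5) + exp(-4*I*pi/5) + exp(2*I*pi/5) + 3*exp(4*I*pi/5))*conj(exp(2*I*pi/5)) + 1*(1 + 3*exp(-2*I*pi/5) + exp(-4*I*pi/5) + exp(4*I*pi/5) + exp(2*I*pi/5))*conj(exp(4*I*pi/5)) + 1*(1 + exp(-2*I*pi/5) + exp(-4*I*pi/5) + exp(4*I*pi/5) + 3*exp(2*I*pi/5))*conj(exp(-4*I*pi/5)) + 1*(1 + 3*exp(-4*I*pi/5) + exp(-2*I*pi/5) + exp(4*I*pi/5) + exp(2*I*pi/5))*conj(exp(-2*I*pi/5))]
      = (1/5)[(7) + (1 + exp(-2*I*pi/5) + exp(-4*I*pi/5) + exp(4*I*pi/5) + 3*exp(2*I*pi/5)) + (1 + exp(-2*I*pi/5) + exp(-4*I*pi/5) + exp(2*I*pi/5) + 3*exp(4*I*pi/5)) + (1 + 3*exp(-4*I*pi/5) + exp(-2*I*pi/5) + exp(4*I*pi/5) + exp(2*I*pi/5)) + (1 + 3*exp(-2*I*pi/5) + exp(-4*I*pi/5) + exp(4*I*pi/5) + exp(2*I*pi/5))] = 5/5 = 1
  <chi_rho, chi_2> = (1/5)[1*(7)*conj(1) + 1*(1 + exp(-2*I*pi/5) + exp(-4*I*pi/5) + exp(2*I*pi/5) + 3*exp(4*I*pi/5))*conj(exp(4*I*pi/5)) + 1*(1 + 3*exp(-2*I*pi/5) + exp(-4*I*pi/5) + exp(4*I*pi/5) + exp(2*I*pi/5))*conj(exp(-2*I*pi/5)) + 1*(1 + exp(-2*I*pi/5) + exp(-4*I*pi/5) + exp(4*I*pi/5) + 3*exp(2*I*pi/5))*conj(exp(2*I*pi/5)) + 1*(1 + 3*exp(-4*I*pi/5) + exp(-2*I*pi/5) + exp(4*I*pi/5) + exp(2*I*pi/5))*conj(exp(-4*I*pi/5))]
      = (1/5)[(7) + (2) + (2) + (2) + (2)] = 15/5 = 3
  <chi_rho, chi_3> = (1/5)[1*(7)*conj(1) + 1*(1 + exp(-2*I*pi/5) + exp(-4*I*pi/5) + exp(2*I*pi/5) + 3*exp(4*I*pi/5))*conj(exp(-4*I*pi/5)) + 1*(1 + 3*exp(-2*I*pi/5) + exp(-4*I*pi/5) + exp(4*I*pi/5) + exp(2*I*pi/5))*conj(exp(2*I*pi/5)) + 1*(1 + exp(-2*I*pi/5) + exp(-4*I*pi/5) + exp(4*I*pi/5) + 3*exp(2*I*pi/5))*conj(exp(-2*I*pi/5)) + 1*(1 + 3*exp(-4*I*pi/5) + exp(-2*I*pi/5) + exp(4*I*pi/5) + exp(2*I*pi/5))*conj(exp(4*I*pi/5))]
      = (1/5)[(7) + (1 + 3*exp(-2*I*pi/5) + exp(-4*I*pi/5) + exp(4*I*pi/5) + exp(2*I*pi/5)) + (1 + 3*exp(-4*I*pi/5) + exp(-2*I*pi/5) + exp(4*I*pi/5) + exp(2*I*pi/5)) + (1 + exp(-2*I*pi/5) + exp(-4*I*pi/5) + exp(2*I*pi/5) + 3*exp(4*I*pi/5)) + (1 + exp(-2*I*pi/5) + exp(-4*I*pi/5) + exp(4*I*pi/5) + 3*exp(2*I*pi/5))] = 5/5 = 1
  <chi_rho, chi_4> = (1/5)[1*(7)*conj(1) + 1*(1 + exp(-2*I*pi/5) + exp(-4*I*pi/5) + exp(2*I*pi/5) + 3*exp(4*I*pi/5))*conj(exp(-2*I*pi/5)) + 1*(1 + 3*exp(-2*I*pi/5) + exp(-4*I*pi/5) + exp(4*I*pi/5) + exp(2*I*pi/5))*conj(exp(-4*I*pi/5)) + 1*(1 + exp(-2*I*pi/5) + exp(-4*I*pi/5) + exp(4*I*pi/5) + 3*exp(2*I*pi/5))*conj(exp(4*I*pi/5)) + 1*(1 + 3*exp(-4*I*pi/5) + exp(-2*I*pi/5) + exp(4*I*pi/5) + exp(2*I*pi/5))*conj(exp(2*I*pi/5))]
      = (1/5)[(7) + (1 + 3*exp(-4*I*pi/5) + exp(-2*I*pi/5) + exp(4*I*pi/5) + exp(2*I*pi/5)) + (1 + exp(-2*I*pi/5) + exp(-4*I*pi/5) + exp(4*I*pi/5) + 3*exp(2*I*pi/5)) + (1 + 3*exp(-2*I*pi/5) + exp(-4*I*pi/5) + exp(4*I*pi/5) + exp(2*I*pi/5)) + (1 + exp(-2*I*pi/5) + exp(-4*I*pi/5) + exp(2*I*pi/5) + 3*exp(4*I*pi/5))] = 5/5 = 1
(Exp terms are combined using exp(i*s)*conj(exp(i*t)) = exp(i*(s-t)), and sums of them are collapsed using the identity that for every m > 1 the m distinct m-th roots of unity sum to 0, e.g. 1 + exp(2*I*pi/3) + exp(-2*I*pi/3) = 0.)
Dimension check: dim(rho) = sum (mult * dim) = 1*1 + 1*1 + 3*1 + 1*1 + 1*1 = 7 = chi_rho(e) = 7.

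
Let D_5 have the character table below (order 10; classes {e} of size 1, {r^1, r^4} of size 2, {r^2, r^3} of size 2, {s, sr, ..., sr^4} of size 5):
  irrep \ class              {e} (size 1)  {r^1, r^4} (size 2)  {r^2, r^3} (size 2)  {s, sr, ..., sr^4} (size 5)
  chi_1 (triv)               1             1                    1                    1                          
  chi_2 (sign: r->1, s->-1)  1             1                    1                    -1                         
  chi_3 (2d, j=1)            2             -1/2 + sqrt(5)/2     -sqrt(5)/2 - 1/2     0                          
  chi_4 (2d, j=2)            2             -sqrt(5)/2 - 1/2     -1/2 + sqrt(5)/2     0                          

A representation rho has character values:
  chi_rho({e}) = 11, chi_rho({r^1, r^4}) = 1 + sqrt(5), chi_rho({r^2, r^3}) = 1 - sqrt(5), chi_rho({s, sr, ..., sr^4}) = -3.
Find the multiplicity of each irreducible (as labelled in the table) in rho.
Multiplicities: chi_1: 0, chi_2: 3, chi_3: 3, chi_4: 1.

Justification: Use <chi_rho, chi> = (1/|G|) sum_C |C| * chi_rho(C) * conj(chi(C)) with |G| = 10 for each irreducible chi in the table:
  <chi_rho, chi_1> = (1/10)[1*(11)*conj(1) + 2*(1 + sqrt(5))*conj(1) + 2*(1 - sqrt(5))*conj(1) + 5*(-3)*conj(1)]
      = (1/10)[(11) + (2 + 2*sqrt(5)) + (2 - 2*sqrt(5)) + (-15)] = 0/10 = 0
  <chi_rho, chi_2> = (1/10)[1*(11)*conj(1) + 2*(1 + sqrt(5))*conj(1) + 2*(1 - sqrt(5))*conj(1) + 5*(-3)*conj(-1)]
      = (1/10)[(11) + (2 + 2*sqrt(5)) + (2 - 2*sqrt(5)) + (15)] = 30/10 = 3
  <chi_rho, chi_3> = (1/10)[1*(11)*conj(2) + 2*(1 + sqrt(5))*conj(-1/2 + sqrt(5)/2) + 2*(1 - sqrt(5))*conj(-sqrt(5)/2 - 1/2) + 5*(-3)*conj(0)]
      = (1/10)[(22) + (4) + (4) + (0)] = 30/10 = 3
  <chi_rho, chi_4> = (1/10)[1*(11)*conj(2) + 2*(1 + sqrt(5))*conj(-sqrt(5)/2 - 1/2) + 2*(1 - sqrt(5))*conj(-1/2 + sqrt(5)/2) + 5*(-3)*conj(0)]
      = (1/10)[(22) + (-6 - 2*sqrt(5)) + (-6 + 2*sqrt(5)) + (0)] = 10/10 = 1
Dimension check: dim(rho) = sum (mult * dim) = 0*1 + 3*1 + 3*2 + 1*2 = 11 = chi_rho(e) = 11.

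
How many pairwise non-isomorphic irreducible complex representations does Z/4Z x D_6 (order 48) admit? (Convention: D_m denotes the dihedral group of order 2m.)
24

Argument: The number of irreducible complex representations of a finite group equals its number of conjugacy classes. For a direct product, #classes(G x H) = #classes(G) * #classes(H). Z/4Z has 4 classes (abelian), D_6 has 6 classes, so 4 * 6 = 24, so Z/4Z x D_6 (order 48) has exactly 24 irreducible complex representations.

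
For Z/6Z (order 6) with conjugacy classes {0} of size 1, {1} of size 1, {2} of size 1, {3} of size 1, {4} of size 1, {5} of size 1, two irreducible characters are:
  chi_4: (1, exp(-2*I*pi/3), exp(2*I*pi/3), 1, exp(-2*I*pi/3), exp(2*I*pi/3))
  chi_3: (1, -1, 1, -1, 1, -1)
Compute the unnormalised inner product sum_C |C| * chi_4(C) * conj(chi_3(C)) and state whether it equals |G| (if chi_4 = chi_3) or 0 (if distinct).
Sum = 0; so <chi_4, chi_3> = 0 (distinct irreducibles are orthogonal).

Why: Compute term by term over conjugacy classes (|C| * chi_4(C) * conj(chi_3(C))):
  1*(1)*conj(1) + 1*(exp(-2*I*pi/3))*conj(-1) + 1*(exp(2*I*pi/3))*conj(1) + 1*(1)*conj(-1) + 1*(exp(-2*I*pi/3))*conj(1) + 1*(exp(2*I*pi/3))*conj(-1)
  = (1) + (-exp(-2*I*pi/3)) + (exp(2*I*pi/3)) + (-1) + (exp(-2*I*pi/3)) + (-exp(2*I*pi/3))
  = 0.
(Exp terms are combined using exp(i*s)*conj(exp(i*t)) = exp(i*(s-t)), and sums of them are collapsed using the identity that for every m > 1 the m distinct m-th roots of unity sum to 0, e.g. 1 + exp(2*I*pi/3) + exp(-2*I*pi/3) = 0.)
Dividing by |G| = 6 gives 0/6 = 0, matching the row-orthogonality relation <chi_4, chi_3> = [chi_4 = chi_3].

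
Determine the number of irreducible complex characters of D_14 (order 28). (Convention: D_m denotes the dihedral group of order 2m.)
10

Details: The number of irreducible complex representations of a finite group equals its number of conjugacy classes. D_14 has 10 conjugacy classes (n/2 + 3 for n even), so D_14 (order 28) has exactly 10 irreducible complex representations.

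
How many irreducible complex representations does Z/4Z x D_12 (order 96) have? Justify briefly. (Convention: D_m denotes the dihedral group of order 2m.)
36

Working: The number of irreducible complex representations of a finite group equals its number of conjugacy classes. For a direct product, #classes(G x H) = #classes(G) * #classes(H). Z/4Z has 4 classes (abelian), D_12 has 9 classes, so 4 * 9 = 36, so Z/4Z x D_12 (order 96) has exactly 36 irreducible complex representations.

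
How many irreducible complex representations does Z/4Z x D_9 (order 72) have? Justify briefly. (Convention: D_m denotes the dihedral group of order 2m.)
24

Solution. The number of irreducible complex representations of a finite group equals its number of conjugacy classes. For a direct product, #classes(G x H) = #classes(G) * #classes(H). Z/4Z has 4 classes (abelian), D_9 has 6 classes, so 4 * 6 = 24, so Z/4Z x D_9 (order 72) has exactly 24 irreducible complex representations.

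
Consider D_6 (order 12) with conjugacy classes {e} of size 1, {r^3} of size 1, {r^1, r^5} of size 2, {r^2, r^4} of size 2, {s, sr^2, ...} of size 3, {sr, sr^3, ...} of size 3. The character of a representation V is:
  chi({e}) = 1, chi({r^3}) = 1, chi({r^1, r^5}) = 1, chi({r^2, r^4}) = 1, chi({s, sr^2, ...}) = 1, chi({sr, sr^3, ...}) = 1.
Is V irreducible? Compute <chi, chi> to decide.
Irreducible: <chi, chi> = 1.

Proof sketch: <chi, chi> = (1/|G|) sum_C |C| * |chi(C)|^2 = (1/12)[1*|1|^2 + 1*|1|^2 + 2*|1|^2 + 2*|1|^2 + 3*|1|^2 + 3*|1|^2]
  = (1/12)[(1) + (1) + (2) + (2) + (3) + (3)] = 12/12 = 1.
A character is irreducible iff <chi, chi> = 1, so this representation is irreducible.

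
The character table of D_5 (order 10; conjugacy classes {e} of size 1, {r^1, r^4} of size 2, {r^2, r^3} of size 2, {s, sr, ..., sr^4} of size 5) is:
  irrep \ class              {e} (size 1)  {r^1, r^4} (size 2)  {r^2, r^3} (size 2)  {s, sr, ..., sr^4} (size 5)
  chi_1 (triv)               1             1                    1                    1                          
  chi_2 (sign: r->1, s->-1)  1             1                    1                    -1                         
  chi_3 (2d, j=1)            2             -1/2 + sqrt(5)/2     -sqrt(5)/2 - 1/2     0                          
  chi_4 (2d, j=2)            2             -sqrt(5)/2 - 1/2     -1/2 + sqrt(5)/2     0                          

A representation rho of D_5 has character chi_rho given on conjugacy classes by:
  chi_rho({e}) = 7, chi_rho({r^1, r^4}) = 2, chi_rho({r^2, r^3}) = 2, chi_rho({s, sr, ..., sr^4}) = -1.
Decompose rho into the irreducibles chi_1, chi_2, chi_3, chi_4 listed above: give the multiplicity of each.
Multiplicities: chi_1: 1, chi_2: 2, chi_3: 1, chi_4: 1.

Details: Use <chi_rho, chi> = (1/|G|) sum_C |C| * chi_rho(C) * conj(chi(C)) with |G| = 10 for each irreducible chi in the table:
  <chi_rho, chi_1> = (1/10)[1*(7)*conj(1) + 2*(2)*conj(1) + 2*(2)*conj(1) + 5*(-1)*conj(1)]
      = (1/10)[(7) + (4) + (4) + (-5)] = 10/10 = 1
  <chi_rho, chi_2> = (1/10)[1*(7)*conj(1) + 2*(2)*conj(1) + 2*(2)*conj(1) + 5*(-1)*conj(-1)]
      = (1/10)[(7) + (4) + (4) + (5)] = 20/10 = 2
  <chi_rho, chi_3> = (1/10)[1*(7)*conj(2) + 2*(2)*conj(-1/2 + sqrt(5)/2) + 2*(2)*conj(-sqrt(5)/2 - 1/2) + 5*(-1)*conj(0)]
      = (1/10)[(14) + (-2 + 2*sqrt(5)) + (-2*sqrt(5) - 2) + (0)] = 10/10 = 1
  <chi_rho, chi_4> = (1/10)[1*(7)*conj(2) + 2*(2)*conj(-sqrt(5)/2 - 1/2) + 2*(2)*conj(-1/2 + sqrt(5)/2) + 5*(-1)*conj(0)]
      = (1/10)[(14) + (-2*sqrt(5) - 2) + (-2 + 2*sqrt(5)) + (0)] = 10/10 = 1
Dimension check: dim(rho) = sum (mult * dim) = 1*1 + 2*1 + 1*2 + 1*2 = 7 = chi_rho(e) = 7.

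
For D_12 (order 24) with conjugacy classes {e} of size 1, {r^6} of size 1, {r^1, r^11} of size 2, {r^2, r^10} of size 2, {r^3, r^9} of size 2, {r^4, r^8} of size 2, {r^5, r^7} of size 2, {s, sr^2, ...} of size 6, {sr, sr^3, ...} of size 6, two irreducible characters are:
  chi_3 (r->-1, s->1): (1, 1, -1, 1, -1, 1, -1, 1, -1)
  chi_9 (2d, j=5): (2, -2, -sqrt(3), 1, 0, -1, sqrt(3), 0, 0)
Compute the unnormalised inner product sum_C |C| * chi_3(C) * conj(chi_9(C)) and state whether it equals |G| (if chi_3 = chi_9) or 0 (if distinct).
Sum = 0; so <chi_3, chi_9> = 0 (distinct irreducibles are orthogonal).

Derivation: Compute term by term over conjugacy classes (|C| * chi_3(C) * conj(chi_9(C))):
  1*(1)*conj(2) + 1*(1)*conj(-2) + 2*(-1)*conj(-sqrt(3)) + 2*(1)*conj(1) + 2*(-1)*conj(0) + 2*(1)*conj(-1) + 2*(-1)*conj(sqrt(3)) + 6*(1)*conj(0) + 6*(-1)*conj(0)
  = (2) + (-2) + (2*sqrt(3)) + (2) + (0) + (-2) + (-2*sqrt(3)) + (0) + (0)
  = 0.
Dividing by |G| = 24 gives 0/24 = 0, matching the row-orthogonality relation <chi_3, chi_9> = [chi_3 = chi_9].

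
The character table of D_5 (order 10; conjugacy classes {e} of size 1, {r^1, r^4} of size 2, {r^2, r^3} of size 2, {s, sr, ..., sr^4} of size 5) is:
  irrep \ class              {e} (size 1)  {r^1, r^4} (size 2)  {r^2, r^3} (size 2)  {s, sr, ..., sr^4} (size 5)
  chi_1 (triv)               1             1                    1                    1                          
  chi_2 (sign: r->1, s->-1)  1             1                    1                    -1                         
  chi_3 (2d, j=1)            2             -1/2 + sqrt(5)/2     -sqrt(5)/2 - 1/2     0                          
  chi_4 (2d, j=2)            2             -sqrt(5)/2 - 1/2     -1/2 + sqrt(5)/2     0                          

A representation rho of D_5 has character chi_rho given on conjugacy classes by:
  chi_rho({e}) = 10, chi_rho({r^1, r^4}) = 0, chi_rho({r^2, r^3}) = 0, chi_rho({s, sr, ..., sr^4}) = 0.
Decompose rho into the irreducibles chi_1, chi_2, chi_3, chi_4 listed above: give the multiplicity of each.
Multiplicities: chi_1: 1, chi_2: 1, chi_3: 2, chi_4: 2.

Details: Use <chi_rho, chi> = (1/|G|) sum_C |C| * chi_rho(C) * conj(chi(C)) with |G| = 10 for each irreducible chi in the table:
  <chi_rho, chi_1> = (1/10)[1*(10)*conj(1) + 2*(0)*conj(1) + 2*(0)*conj(1) + 5*(0)*conj(1)]
      = (1/10)[(10) + (0) + (0) + (0)] = 10/10 = 1
  <chi_rho, chi_2> = (1/10)[1*(10)*conj(1) + 2*(0)*conj(1) + 2*(0)*conj(1) + 5*(0)*conj(-1)]
      = (1/10)[(10) + (0) + (0) + (0)] = 10/10 = 1
  <chi_rho, chi_3> = (1/10)[1*(10)*conj(2) + 2*(0)*conj(-1/2 + sqrt(5)/2) + 2*(0)*conj(-sqrt(5)/2 - 1/2) + 5*(0)*conj(0)]
      = (1/10)[(20) + (0) + (0) + (0)] = 20/10 = 2
  <chi_rho, chi_4> = (1/10)[1*(10)*conj(2) + 2*(0)*conj(-sqrt(5)/2 - 1/2) + 2*(0)*conj(-1/2 + sqrt(5)/2) + 5*(0)*conj(0)]
      = (1/10)[(20) + (0) + (0) + (0)] = 20/10 = 2
Dimension check: dim(rho) = sum (mult * dim) = 1*1 + 1*1 + 2*2 + 2*2 = 10 = chi_rho(e) = 10.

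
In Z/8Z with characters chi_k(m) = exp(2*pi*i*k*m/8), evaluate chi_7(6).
chi_7(6) = zeta_8^42 = I

Explanation: chi_7(6) = zeta_8^(7*6) = zeta_8^42. Since zeta_8^8 = 1, this equals zeta_8^2 = exp(2*pi*i*2/8) = I.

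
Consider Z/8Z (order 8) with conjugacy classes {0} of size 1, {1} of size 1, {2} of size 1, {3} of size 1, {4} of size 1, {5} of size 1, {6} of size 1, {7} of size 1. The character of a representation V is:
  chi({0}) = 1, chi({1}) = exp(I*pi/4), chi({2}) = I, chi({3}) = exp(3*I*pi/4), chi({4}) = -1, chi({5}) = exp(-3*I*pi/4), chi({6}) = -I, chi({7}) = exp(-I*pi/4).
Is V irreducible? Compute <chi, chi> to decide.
Irreducible: <chi, chi> = 1.

Why: <chi, chi> = (1/|G|) sum_C |C| * |chi(C)|^2 = (1/8)[1*|1|^2 + 1*|exp(I*pi/4)|^2 + 1*|I|^2 + 1*|exp(3*I*pi/4)|^2 + 1*|-1|^2 + 1*|exp(-3*I*pi/4)|^2 + 1*|-I|^2 + 1*|exp(-I*pi/4)|^2]
  = (1/8)[(1) + (1) + (1) + (1) + (1) + (1) + (1) + (1)] = 8/8 = 1.
(Exp terms are combined using exp(i*s)*conj(exp(i*t)) = exp(i*(s-t)), and sums of them are collapsed using the identity that for every m > 1 the m distinct m-th roots of unity sum to 0, e.g. 1 + exp(2*I*pi/3) + exp(-2*I*pi/3) = 0.)
A character is irreducible iff <chi, chi> = 1, so this representation is irreducible.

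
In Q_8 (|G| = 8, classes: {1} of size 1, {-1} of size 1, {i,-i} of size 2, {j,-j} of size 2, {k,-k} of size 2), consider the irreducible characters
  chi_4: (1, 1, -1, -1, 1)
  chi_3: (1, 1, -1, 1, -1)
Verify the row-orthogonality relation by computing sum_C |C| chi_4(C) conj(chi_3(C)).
Sum = 0; so <chi_4, chi_3> = 0 (distinct irreducibles are orthogonal).

Derivation: Compute term by term over conjugacy classes (|C| * chi_4(C) * conj(chi_3(C))):
  1*(1)*conj(1) + 1*(1)*conj(1) + 2*(-1)*conj(-1) + 2*(-1)*conj(1) + 2*(1)*conj(-1)
  = (1) + (1) + (2) + (-2) + (-2)
  = 0.
Dividing by |G| = 8 gives 0/8 = 0, matching the row-orthogonality relation <chi_4, chi_3> = [chi_4 = chi_3].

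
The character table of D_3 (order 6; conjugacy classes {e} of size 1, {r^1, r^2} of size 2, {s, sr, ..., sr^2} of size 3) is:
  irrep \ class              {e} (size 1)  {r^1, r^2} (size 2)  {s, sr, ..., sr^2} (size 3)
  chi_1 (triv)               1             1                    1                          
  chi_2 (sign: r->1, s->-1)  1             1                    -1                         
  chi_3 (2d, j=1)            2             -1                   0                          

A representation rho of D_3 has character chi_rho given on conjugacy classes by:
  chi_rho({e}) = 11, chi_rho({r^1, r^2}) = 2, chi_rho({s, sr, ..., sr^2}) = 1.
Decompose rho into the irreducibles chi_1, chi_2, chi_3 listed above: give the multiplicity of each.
Multiplicities: chi_1: 3, chi_2: 2, chi_3: 3.

Reasoning: Use <chi_rho, chi> = (1/|G|) sum_C |C| * chi_rho(C) * conj(chi(C)) with |G| = 6 for each irreducible chi in the table:
  <chi_rho, chi_1> = (1/6)[1*(11)*conj(1) + 2*(2)*conj(1) + 3*(1)*conj(1)]
      = (1/6)[(11) + (4) + (3)] = 18/6 = 3
  <chi_rho, chi_2> = (1/6)[1*(11)*conj(1) + 2*(2)*conj(1) + 3*(1)*conj(-1)]
      = (1/6)[(11) + (4) + (-3)] = 12/6 = 2
  <chi_rho, chi_3> = (1/6)[1*(11)*conj(2) + 2*(2)*conj(-1) + 3*(1)*conj(0)]
      = (1/6)[(22) + (-4) + (0)] = 18/6 = 3
Dimension check: dim(rho) = sum (mult * dim) = 3*1 + 2*1 + 3*2 = 11 = chi_rho(e) = 11.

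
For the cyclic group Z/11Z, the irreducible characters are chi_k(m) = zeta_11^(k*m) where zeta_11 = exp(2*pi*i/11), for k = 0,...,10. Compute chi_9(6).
chi_9(6) = zeta_11^54 = exp(-2*I*pi/11)

Why: chi_9(6) = zeta_11^(9*6) = zeta_11^54. Since zeta_11^11 = 1, this equals zeta_11^10 = exp(2*pi*i*10/11) = exp(-2*I*pi/11).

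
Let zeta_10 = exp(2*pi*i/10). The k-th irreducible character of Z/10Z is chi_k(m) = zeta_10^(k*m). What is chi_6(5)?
chi_6(5) = zeta_10^30 = 1

Proof sketch: chi_6(5) = zeta_10^(6*5) = zeta_10^30. Since zeta_10^10 = 1, this equals zeta_10^0 = exp(2*pi*i*0/10) = 1.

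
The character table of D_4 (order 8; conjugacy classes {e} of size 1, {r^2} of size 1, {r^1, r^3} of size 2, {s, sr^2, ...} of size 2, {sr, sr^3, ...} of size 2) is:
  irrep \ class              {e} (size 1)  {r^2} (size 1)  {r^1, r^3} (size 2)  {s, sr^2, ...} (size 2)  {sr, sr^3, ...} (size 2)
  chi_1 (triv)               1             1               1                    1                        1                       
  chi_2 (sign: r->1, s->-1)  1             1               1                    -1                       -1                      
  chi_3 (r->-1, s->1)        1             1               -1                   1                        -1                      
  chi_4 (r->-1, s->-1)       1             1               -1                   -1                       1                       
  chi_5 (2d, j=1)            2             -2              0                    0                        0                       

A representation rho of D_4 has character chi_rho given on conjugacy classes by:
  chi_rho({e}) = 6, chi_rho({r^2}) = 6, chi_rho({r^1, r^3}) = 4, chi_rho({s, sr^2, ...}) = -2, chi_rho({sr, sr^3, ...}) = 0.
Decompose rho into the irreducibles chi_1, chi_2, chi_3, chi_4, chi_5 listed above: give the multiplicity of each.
Multiplicities: chi_1: 2, chi_2: 3, chi_3: 0, chi_4: 1, chi_5: 0.

Proof sketch: Use <chi_rho, chi> = (1/|G|) sum_C |C| * chi_rho(C) * conj(chi(C)) with |G| = 8 for each irreducible chi in the table:
  <chi_rho, chi_1> = (1/8)[1*(6)*conj(1) + 1*(6)*conj(1) + 2*(4)*conj(1) + 2*(-2)*conj(1) + 2*(0)*conj(1)]
      = (1/8)[(6) + (6) + (8) + (-4) + (0)] = 16/8 = 2
  <chi_rho, chi_2> = (1/8)[1*(6)*conj(1) + 1*(6)*conj(1) + 2*(4)*conj(1) + 2*(-2)*conj(-1) + 2*(0)*conj(-1)]
      = (1/8)[(6) + (6) + (8) + (4) + (0)] = 24/8 = 3
  <chi_rho, chi_3> = (1/8)[1*(6)*conj(1) + 1*(6)*conj(1) + 2*(4)*conj(-1) + 2*(-2)*conj(1) + 2*(0)*conj(-1)]
      = (1/8)[(6) + (6) + (-8) + (-4) + (0)] = 0/8 = 0
  <chi_rho, chi_4> = (1/8)[1*(6)*conj(1) + 1*(6)*conj(1) + 2*(4)*conj(-1) + 2*(-2)*conj(-1) + 2*(0)*conj(1)]
      = (1/8)[(6) + (6) + (-8) + (4) + (0)] = 8/8 = 1
  <chi_rho, chi_5> = (1/8)[1*(6)*conj(2) + 1*(6)*conj(-2) + 2*(4)*conj(0) + 2*(-2)*conj(0) + 2*(0)*conj(0)]
      = (1/8)[(12) + (-12) + (0) + (0) + (0)] = 0/8 = 0
Dimension check: dim(rho) = sum (mult * dim) = 2*1 + 3*1 + 0*1 + 1*1 + 0*2 = 6 = chi_rho(e) = 6.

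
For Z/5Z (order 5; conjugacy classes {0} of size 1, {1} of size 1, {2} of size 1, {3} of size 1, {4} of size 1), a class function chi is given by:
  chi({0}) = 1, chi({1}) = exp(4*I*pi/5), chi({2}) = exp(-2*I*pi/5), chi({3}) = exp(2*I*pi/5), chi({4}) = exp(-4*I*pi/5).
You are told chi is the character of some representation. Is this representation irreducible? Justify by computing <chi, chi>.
Irreducible: <chi, chi> = 1.

Reasoning: <chi, chi> = (1/|G|) sum_C |C| * |chi(C)|^2 = (1/5)[1*|1|^2 + 1*|exp(4*I*pi/5)|^2 + 1*|exp(-2*I*pi/5)|^2 + 1*|exp(2*I*pi/5)|^2 + 1*|exp(-4*I*pi/5)|^2]
  = (1/5)[(1) + (1) + (1) + (1) + (1)] = 5/5 = 1.
(Exp terms are combined using exp(i*s)*conj(exp(i*t)) = exp(i*(s-t)), and sums of them are collapsed using the identity that for every m > 1 the m distinct m-th roots of unity sum to 0, e.g. 1 + exp(2*I*pi/3) + exp(-2*I*pi/3) = 0.)
A character is irreducible iff <chi, chi> = 1, so this representation is irreducible.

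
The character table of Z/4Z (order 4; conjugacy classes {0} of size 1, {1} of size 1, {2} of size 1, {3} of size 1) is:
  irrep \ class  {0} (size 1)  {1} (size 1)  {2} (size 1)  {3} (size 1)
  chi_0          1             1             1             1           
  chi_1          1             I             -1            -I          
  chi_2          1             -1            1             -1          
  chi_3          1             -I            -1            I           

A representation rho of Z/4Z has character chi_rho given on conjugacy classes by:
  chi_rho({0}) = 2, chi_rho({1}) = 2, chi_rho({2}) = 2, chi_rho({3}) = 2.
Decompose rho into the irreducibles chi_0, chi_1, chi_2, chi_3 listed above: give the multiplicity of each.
Multiplicities: chi_0: 2, chi_1: 0, chi_2: 0, chi_3: 0.

Solution. Use <chi_rho, chi> = (1/|G|) sum_C |C| * chi_rho(C) * conj(chi(C)) with |G| = 4 for each irreducible chi in the table:
  <chi_rho, chi_0> = (1/4)[1*(2)*conj(1) + 1*(2)*conj(1) + 1*(2)*conj(1) + 1*(2)*conj(1)]
      = (1/4)[(2) + (2) + (2) + (2)] = 8/4 = 2
  <chi_rho, chi_1> = (1/4)[1*(2)*conj(1) + 1*(2)*conj(I) + 1*(2)*conj(-1) + 1*(2)*conj(-I)]
      = (1/4)[(2) + (-2*I) + (-2) + (2*I)] = 0/4 = 0
  <chi_rho, chi_2> = (1/4)[1*(2)*conj(1) + 1*(2)*conj(-1) + 1*(2)*conj(1) + 1*(2)*conj(-1)]
      = (1/4)[(2) + (-2) + (2) + (-2)] = 0/4 = 0
  <chi_rho, chi_3> = (1/4)[1*(2)*conj(1) + 1*(2)*conj(-I) + 1*(2)*conj(-1) + 1*(2)*conj(I)]
      = (1/4)[(2) + (2*I) + (-2) + (-2*I)] = 0/4 = 0
(Exp terms are combined using exp(i*s)*conj(exp(i*t)) = exp(i*(s-t)), and sums of them are collapsed using the identity that for every m > 1 the m distinct m-th roots of unity sum to 0, e.g. 1 + exp(2*I*pi/3) + exp(-2*I*pi/3) = 0.)
Dimension check: dim(rho) = sum (mult * dim) = 2*1 + 0*1 + 0*1 + 0*1 = 2 = chi_rho(e) = 2.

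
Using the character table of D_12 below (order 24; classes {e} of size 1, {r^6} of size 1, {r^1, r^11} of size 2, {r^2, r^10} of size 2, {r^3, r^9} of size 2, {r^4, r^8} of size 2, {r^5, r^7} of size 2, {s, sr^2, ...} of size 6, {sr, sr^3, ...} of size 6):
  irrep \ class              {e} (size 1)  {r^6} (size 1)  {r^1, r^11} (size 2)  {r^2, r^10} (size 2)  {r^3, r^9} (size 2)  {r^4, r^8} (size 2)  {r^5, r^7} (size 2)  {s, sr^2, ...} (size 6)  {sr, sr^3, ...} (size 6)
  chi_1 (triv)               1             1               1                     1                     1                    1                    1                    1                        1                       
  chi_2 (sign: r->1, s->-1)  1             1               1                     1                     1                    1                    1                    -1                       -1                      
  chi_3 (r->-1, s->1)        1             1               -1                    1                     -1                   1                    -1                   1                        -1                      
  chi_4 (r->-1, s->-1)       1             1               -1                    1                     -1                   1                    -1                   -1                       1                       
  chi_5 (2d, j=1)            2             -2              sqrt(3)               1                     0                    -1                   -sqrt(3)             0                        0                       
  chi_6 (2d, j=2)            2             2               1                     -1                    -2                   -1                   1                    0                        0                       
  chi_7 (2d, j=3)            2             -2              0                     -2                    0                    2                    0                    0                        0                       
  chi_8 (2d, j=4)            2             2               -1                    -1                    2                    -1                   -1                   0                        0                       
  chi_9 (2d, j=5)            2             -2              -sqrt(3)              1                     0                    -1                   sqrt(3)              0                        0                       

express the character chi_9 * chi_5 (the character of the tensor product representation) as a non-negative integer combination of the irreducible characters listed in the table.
chi_9 tensor chi_5 = chi_3 + chi_4 + chi_8 (all other irreducibles have multiplicity 0).

Derivation: The character of a tensor product is the pointwise product (chi_9 * chi_5)(C) = chi_9(C) * chi_5(C):
  {e}: (2)*(2), {r^6}: (-2)*(-2), {r^1, r^11}: (-sqrt(3))*(sqrt(3)), {r^2, r^10}: (1)*(1), {r^3, r^9}: (0)*(0), {r^4, r^8}: (-1)*(-1), {r^5, r^7}: (sqrt(3))*(-sqrt(3)), {s, sr^2, ...}: (0)*(0), {sr, sr^3, ...}: (0)*(0)
so (chi_9 * chi_5) takes values
  {e} -> 4, {r^6} -> 4, {r^1, r^11} -> -3, {r^2, r^10} -> 1, {r^3, r^9} -> 0, {r^4, r^8} -> 1, {r^5, r^7} -> -3, {s, sr^2, ...} -> 0, {sr, sr^3, ...} -> 0.
Now take the inner product of this character with each irreducible chi from the table, <chi_9*chi_5, chi> = (1/24) sum_C |C| (chi_9*chi_5)(C) conj(chi(C)):
  <chi_9*chi_5, chi_1> = (1/24)[1*(4)*conj(1) + 1*(4)*conj(1) + 2*(-3)*conj(1) + 2*(1)*conj(1) + 2*(0)*conj(1) + 2*(1)*conj(1) + 2*(-3)*conj(1) + 6*(0)*conj(1) + 6*(0)*conj(1)]
      = (1/24)[(4) + (4) + (-6) + (2) + (0) + (2) + (-6) + (0) + (0)] = 0/24 = 0
  <chi_9*chi_5, chi_2> = (1/24)[1*(4)*conj(1) + 1*(4)*conj(1) + 2*(-3)*conj(1) + 2*(1)*conj(1) + 2*(0)*conj(1) + 2*(1)*conj(1) + 2*(-3)*conj(1) + 6*(0)*conj(-1) + 6*(0)*conj(-1)]
      = (1/24)[(4) + (4) + (-6) + (2) + (0) + (2) + (-6) + (0) + (0)] = 0/24 = 0
  <chi_9*chi_5, chi_3> = (1/24)[1*(4)*conj(1) + 1*(4)*conj(1) + 2*(-3)*conj(-1) + 2*(1)*conj(1) + 2*(0)*conj(-1) + 2*(1)*conj(1) + 2*(-3)*conj(-1) + 6*(0)*conj(1) + 6*(0)*conj(-1)]
      = (1/24)[(4) + (4) + (6) + (2) + (0) + (2) + (6) + (0) + (0)] = 24/24 = 1
  <chi_9*chi_5, chi_4> = (1/24)[1*(4)*conj(1) + 1*(4)*conj(1) + 2*(-3)*conj(-1) + 2*(1)*conj(1) + 2*(0)*conj(-1) + 2*(1)*conj(1) + 2*(-3)*conj(-1) + 6*(0)*conj(-1) + 6*(0)*conj(1)]
      = (1/24)[(4) + (4) + (6) + (2) + (0) + (2) + (6) + (0) + (0)] = 24/24 = 1
  <chi_9*chi_5, chi_5> = (1/24)[1*(4)*conj(2) + 1*(4)*conj(-2) + 2*(-3)*conj(sqrt(3)) + 2*(1)*conj(1) + 2*(0)*conj(0) + 2*(1)*conj(-1) + 2*(-3)*conj(-sqrt(3)) + 6*(0)*conj(0) + 6*(0)*conj(0)]
      = (1/24)[(8) + (-8) + (-6*sqrt(3)) + (2) + (0) + (-2) + (6*sqrt(3)) + (0) + (0)] = 0/24 = 0
  <chi_9*chi_5, chi_6> = (1/24)[1*(4)*conj(2) + 1*(4)*conj(2) + 2*(-3)*conj(1) + 2*(1)*conj(-1) + 2*(0)*conj(-2) + 2*(1)*conj(-1) + 2*(-3)*conj(1) + 6*(0)*conj(0) + 6*(0)*conj(0)]
      = (1/24)[(8) + (8) + (-6) + (-2) + (0) + (-2) + (-6) + (0) + (0)] = 0/24 = 0
  <chi_9*chi_5, chi_7> = (1/24)[1*(4)*conj(2) + 1*(4)*conj(-2) + 2*(-3)*conj(0) + 2*(1)*conj(-2) + 2*(0)*conj(0) + 2*(1)*conj(2) + 2*(-3)*conj(0) + 6*(0)*conj(0) + 6*(0)*conj(0)]
      = (1/24)[(8) + (-8) + (0) + (-4) + (0) + (4) + (0) + (0) + (0)] = 0/24 = 0
  <chi_9*chi_5, chi_8> = (1/24)[1*(4)*conj(2) + 1*(4)*conj(2) + 2*(-3)*conj(-1) + 2*(1)*conj(-1) + 2*(0)*conj(2) + 2*(1)*conj(-1) + 2*(-3)*conj(-1) + 6*(0)*conj(0) + 6*(0)*conj(0)]
      = (1/24)[(8) + (8) + (6) + (-2) + (0) + (-2) + (6) + (0) + (0)] = 24/24 = 1
  <chi_9*chi_5, chi_9> = (1/24)[1*(4)*conj(2) + 1*(4)*conj(-2) + 2*(-3)*conj(-sqrt(3)) + 2*(1)*conj(1) + 2*(0)*conj(0) + 2*(1)*conj(-1) + 2*(-3)*conj(sqrt(3)) + 6*(0)*conj(0) + 6*(0)*conj(0)]
      = (1/24)[(8) + (-8) + (6*sqrt(3)) + (2) + (0) + (-2) + (-6*sqrt(3)) + (0) + (0)] = 0/24 = 0
Hence the multiplicities are chi_3: 1, chi_4: 1, chi_8: 1. Dimension check: dim(chi_9)*dim(chi_5) = 2*2 = 4 and sum (mult * dim) = 1*1 + 1*1 + 1*2 = 4.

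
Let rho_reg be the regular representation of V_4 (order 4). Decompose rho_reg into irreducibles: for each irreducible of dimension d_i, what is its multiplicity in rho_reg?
Each irreducible V_i of dimension d_i appears with multiplicity d_i, i.e. rho_reg = (direct sum over all irreducibles V_i) d_i V_i. The irreducible dimensions for V_4 are 1, 1, 1, 1: 4 irreducibles of dimension 1, each with multiplicity 1. Total dimension 4*1*1 = 4 = |G|.

Derivation: General theorem: in the regular representation of a finite group G, each irreducible appears with multiplicity equal to its dimension. Check: dim(rho_reg) = sum d_i^2 = 1 + 1 + 1 + 1 = 4 = |G|.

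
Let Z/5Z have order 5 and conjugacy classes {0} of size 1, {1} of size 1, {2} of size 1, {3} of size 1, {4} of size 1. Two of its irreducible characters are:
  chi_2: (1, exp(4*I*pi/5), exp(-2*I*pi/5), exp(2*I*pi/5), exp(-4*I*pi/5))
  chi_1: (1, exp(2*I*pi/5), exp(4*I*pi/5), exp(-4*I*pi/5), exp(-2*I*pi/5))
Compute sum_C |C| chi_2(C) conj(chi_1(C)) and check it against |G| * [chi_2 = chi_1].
Sum = 0; so <chi_2, chi_1> = 0 (distinct irreducibles are orthogonal).

Argument: Compute term by term over conjugacy classes (|C| * chi_2(C) * conj(chi_1(C))):
  1*(1)*conj(1) + 1*(exp(4*I*pi/5))*conj(exp(2*I*pi/5)) + 1*(exp(-2*I*pi/5))*conj(exp(4*I*pi/5)) + 1*(exp(2*I*pi/5))*conj(exp(-4*I*pi/5)) + 1*(exp(-4*I*pi/5))*conj(exp(-2*I*pi/5))
  = (1) + (exp(2*I*pi/5)) + (exp(4*I*pi/5)) + (exp(-4*I*pi/5)) + (exp(-2*I*pi/5))
  = 0.
(Exp terms are combined using exp(i*s)*conj(exp(i*t)) = exp(i*(s-t)), and sums of them are collapsed using the identity that for every m > 1 the m distinct m-th roots of unity sum to 0, e.g. 1 + exp(2*I*pi/3) + exp(-2*I*pi/3) = 0.)
Dividing by |G| = 5 gives 0/5 = 0, matching the row-orthogonality relation <chi_2, chi_1> = [chi_2 = chi_1].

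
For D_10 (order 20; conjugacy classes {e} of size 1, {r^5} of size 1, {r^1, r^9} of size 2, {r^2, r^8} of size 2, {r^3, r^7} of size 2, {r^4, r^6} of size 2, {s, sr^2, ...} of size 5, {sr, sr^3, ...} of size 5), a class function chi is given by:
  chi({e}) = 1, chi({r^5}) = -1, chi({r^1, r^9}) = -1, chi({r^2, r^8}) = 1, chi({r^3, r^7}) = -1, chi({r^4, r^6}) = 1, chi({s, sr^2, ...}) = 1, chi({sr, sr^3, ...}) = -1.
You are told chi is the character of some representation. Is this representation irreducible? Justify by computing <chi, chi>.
Irreducible: <chi, chi> = 1.

Working: <chi, chi> = (1/|G|) sum_C |C| * |chi(C)|^2 = (1/20)[1*|1|^2 + 1*|-1|^2 + 2*|-1|^2 + 2*|1|^2 + 2*|-1|^2 + 2*|1|^2 + 5*|1|^2 + 5*|-1|^2]
  = (1/20)[(1) + (1) + (2) + (2) + (2) + (2) + (5) + (5)] = 20/20 = 1.
A character is irreducible iff <chi, chi> = 1, so this representation is irreducible.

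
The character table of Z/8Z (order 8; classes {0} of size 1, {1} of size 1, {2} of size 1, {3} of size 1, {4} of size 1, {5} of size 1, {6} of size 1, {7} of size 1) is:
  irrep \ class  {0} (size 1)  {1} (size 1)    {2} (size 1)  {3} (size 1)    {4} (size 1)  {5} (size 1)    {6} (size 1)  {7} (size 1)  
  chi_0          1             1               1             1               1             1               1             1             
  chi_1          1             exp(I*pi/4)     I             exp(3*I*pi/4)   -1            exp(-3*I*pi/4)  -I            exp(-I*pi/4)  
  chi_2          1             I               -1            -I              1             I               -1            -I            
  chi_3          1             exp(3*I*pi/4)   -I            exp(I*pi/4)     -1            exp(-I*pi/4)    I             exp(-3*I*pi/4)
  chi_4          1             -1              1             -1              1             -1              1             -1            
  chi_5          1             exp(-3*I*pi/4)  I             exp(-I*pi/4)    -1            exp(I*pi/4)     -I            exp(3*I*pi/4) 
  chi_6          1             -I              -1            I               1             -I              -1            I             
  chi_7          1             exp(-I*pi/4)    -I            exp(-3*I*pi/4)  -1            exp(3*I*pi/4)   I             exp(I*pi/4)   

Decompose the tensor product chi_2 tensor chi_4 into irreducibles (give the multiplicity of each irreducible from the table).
chi_2 tensor chi_4 = chi_6 (all other irreducibles have multiplicity 0).

Explanation: The character of a tensor product is the pointwise product (chi_2 * chi_4)(C) = chi_2(C) * chi_4(C):
  {0}: (1)*(1), {1}: (I)*(-1), {2}: (-1)*(1), {3}: (-I)*(-1), {4}: (1)*(1), {5}: (I)*(-1), {6}: (-1)*(1), {7}: (-I)*(-1)
so (chi_2 * chi_4) takes values
  {0} -> 1, {1} -> -I, {2} -> -1, {3} -> I, {4} -> 1, {5} -> -I, {6} -> -1, {7} -> I.
Now take the inner product of this character with each irreducible chi from the table, <chi_2*chi_4, chi> = (1/8) sum_C |C| (chi_2*chi_4)(C) conj(chi(C)):
  <chi_2*chi_4, chi_0> = (1/8)[1*(1)*conj(1) + 1*(-I)*conj(1) + 1*(-1)*conj(1) + 1*(I)*conj(1) + 1*(1)*conj(1) + 1*(-I)*conj(1) + 1*(-1)*conj(1) + 1*(I)*conj(1)]
      = (1/8)[(1) + (-I) + (-1) + (I) + (1) + (-I) + (-1) + (I)] = 0/8 = 0
  <chi_2*chi_4, chi_1> = (1/8)[1*(1)*conj(1) + 1*(-I)*conj(exp(I*pi/4)) + 1*(-1)*conj(I) + 1*(I)*conj(exp(3*I*pi/4)) + 1*(1)*conj(-1) + 1*(-I)*conj(exp(-3*I*pi/4)) + 1*(-1)*conj(-I) + 1*(I)*conj(exp(-I*pi/4))]
      = (1/8)[(1) + (-exp(I*pi/4)) + (I) + (exp(-I*pi/4)) + (-1) + (-exp(-3*I*pi/4)) + (-I) + (exp(3*I*pi/4))] = 0/8 = 0
  <chi_2*chi_4, chi_2> = (1/8)[1*(1)*conj(1) + 1*(-I)*conj(I) + 1*(-1)*conj(-1) + 1*(I)*conj(-I) + 1*(1)*conj(1) + 1*(-I)*conj(I) + 1*(-1)*conj(-1) + 1*(I)*conj(-I)]
      = (1/8)[(1) + (-1) + (1) + (-1) + (1) + (-1) + (1) + (-1)] = 0/8 = 0
  <chi_2*chi_4, chi_3> = (1/8)[1*(1)*conj(1) + 1*(-I)*conj(exp(3*I*pi/4)) + 1*(-1)*conj(-I) + 1*(I)*conj(exp(I*pi/4)) + 1*(1)*conj(-1) + 1*(-I)*conj(exp(-I*pi/4)) + 1*(-1)*conj(I) + 1*(I)*conj(exp(-3*I*pi/4))]
      = (1/8)[(1) + (-exp(-I*pi/4)) + (-I) + (exp(I*pi/4)) + (-1) + (-exp(3*I*pi/4)) + (I) + (exp(-3*I*pi/4))] = 0/8 = 0
  <chi_2*chi_4, chi_4> = (1/8)[1*(1)*conj(1) + 1*(-I)*conj(-1) + 1*(-1)*conj(1) + 1*(I)*conj(-1) + 1*(1)*conj(1) + 1*(-I)*conj(-1) + 1*(-1)*conj(1) + 1*(I)*conj(-1)]
      = (1/8)[(1) + (I) + (-1) + (-I) + (1) + (I) + (-1) + (-I)] = 0/8 = 0
  <chi_2*chi_4, chi_5> = (1/8)[1*(1)*conj(1) + 1*(-I)*conj(exp(-3*I*pi/4)) + 1*(-1)*conj(I) + 1*(I)*conj(exp(-I*pi/4)) + 1*(1)*conj(-1) + 1*(-I)*conj(exp(I*pi/4)) + 1*(-1)*conj(-I) + 1*(I)*conj(exp(3*I*pi/4))]
      = (1/8)[(1) + (-exp(-3*I*pi/4)) + (I) + (exp(3*I*pi/4)) + (-1) + (-exp(I*pi/4)) + (-I) + (exp(-I*pi/4))] = 0/8 = 0
  <chi_2*chi_4, chi_6> = (1/8)[1*(1)*conj(1) + 1*(-I)*conj(-I) + 1*(-1)*conj(-1) + 1*(I)*conj(I) + 1*(1)*conj(1) + 1*(-I)*conj(-I) + 1*(-1)*conj(-1) + 1*(I)*conj(I)]
      = (1/8)[(1) + (1) + (1) + (1) + (1) + (1) + (1) + (1)] = 8/8 = 1
  <chi_2*chi_4, chi_7> = (1/8)[1*(1)*conj(1) + 1*(-I)*conj(exp(-I*pi/4)) + 1*(-1)*conj(-I) + 1*(I)*conj(exp(-3*I*pi/4)) + 1*(1)*conj(-1) + 1*(-I)*conj(exp(3*I*pi/4)) + 1*(-1)*conj(I) + 1*(I)*conj(exp(I*pi/4))]
      = (1/8)[(1) + (-exp(3*I*pi/4)) + (-I) + (exp(-3*I*pi/4)) + (-1) + (-exp(-I*pi/4)) + (I) + (exp(I*pi/4))] = 0/8 = 0
(Exp terms are combined using exp(i*s)*conj(exp(i*t)) = exp(i*(s-t)), and sums of them are collapsed using the identity that for every m > 1 the m distinct m-th roots of unity sum to 0, e.g. 1 + exp(2*I*pi/3) + exp(-2*I*pi/3) = 0.)
Hence the multiplicities are chi_6: 1. Dimension check: dim(chi_2)*dim(chi_4) = 1*1 = 1 and sum (mult * dim) = 1*1 = 1.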